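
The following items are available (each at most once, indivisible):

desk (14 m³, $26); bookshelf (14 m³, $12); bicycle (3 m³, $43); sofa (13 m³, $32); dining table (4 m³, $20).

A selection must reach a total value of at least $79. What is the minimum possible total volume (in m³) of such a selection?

20

Subsets with value ≥ 79, sorted by total volume:
- bicycle+sofa+dining table: volume 20, value 95
- desk+bicycle+dining table: volume 21, value 89
- desk+bicycle+sofa: volume 30, value 101
- bookshelf+bicycle+sofa: volume 30, value 87
Minimum volume: 20 m³.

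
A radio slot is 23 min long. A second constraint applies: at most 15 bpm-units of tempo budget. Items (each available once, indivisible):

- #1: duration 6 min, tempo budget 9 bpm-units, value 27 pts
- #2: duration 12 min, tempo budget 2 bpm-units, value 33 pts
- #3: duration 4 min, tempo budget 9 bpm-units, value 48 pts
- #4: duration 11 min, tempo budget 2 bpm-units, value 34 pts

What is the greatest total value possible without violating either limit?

Feasible sets respecting both limits:
- #3+#4: duration 15, tempo budget 11, value 82
- #2+#3: duration 16, tempo budget 11, value 81
- #2+#4: duration 23, tempo budget 4, value 67
- #1+#4: duration 17, tempo budget 11, value 61
Best: 82 pts.

82 pts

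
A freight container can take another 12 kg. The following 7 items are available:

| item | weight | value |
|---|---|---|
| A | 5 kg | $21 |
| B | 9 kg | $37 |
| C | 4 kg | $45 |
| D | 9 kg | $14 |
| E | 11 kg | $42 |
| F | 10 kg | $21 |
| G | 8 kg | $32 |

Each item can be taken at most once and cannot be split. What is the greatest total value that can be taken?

Check high-value combinations within 12 kg:
- C+G: weight 4+8=12, value 45+32=77
- A+C: weight 5+4=9, value 21+45=66
- C: weight 4, value 45
- E: weight 11, value 42
- B: weight 9, value 37
Best: $77.

$77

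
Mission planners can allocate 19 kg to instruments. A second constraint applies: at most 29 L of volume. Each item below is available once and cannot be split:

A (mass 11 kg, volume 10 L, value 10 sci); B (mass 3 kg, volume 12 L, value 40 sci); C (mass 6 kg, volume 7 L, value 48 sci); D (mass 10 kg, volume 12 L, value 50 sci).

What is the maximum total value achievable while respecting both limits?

Feasible sets respecting both limits:
- C+D: mass 16, volume 19, value 98
- B+D: mass 13, volume 24, value 90
- B+C: mass 9, volume 19, value 88
- A+C: mass 17, volume 17, value 58
Best: 98 sci.

98 sci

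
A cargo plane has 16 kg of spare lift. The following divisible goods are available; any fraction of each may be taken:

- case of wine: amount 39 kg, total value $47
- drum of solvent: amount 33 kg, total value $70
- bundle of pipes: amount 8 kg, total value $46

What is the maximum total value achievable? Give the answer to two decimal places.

Take in order of value per unit:
- bundle of pipes (46/8 per unit): all 8 → value 46, running total 46.00
- drum of solvent (70/33 per unit): 8 of 33 → value 8×70/33 = 16.9697, running total 62.97
Total 62.97.

62.97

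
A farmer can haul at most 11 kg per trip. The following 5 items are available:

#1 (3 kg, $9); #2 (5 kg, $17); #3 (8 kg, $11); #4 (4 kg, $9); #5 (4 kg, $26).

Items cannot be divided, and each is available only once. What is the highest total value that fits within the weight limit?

$44

Check high-value combinations within 11 kg:
- #1+#4+#5: weight 3+4+4=11, value 9+9+26=44
- #2+#5: weight 5+4=9, value 17+26=43
- #1+#5: weight 3+4=7, value 9+26=35
- #4+#5: weight 4+4=8, value 9+26=35
Best: $44.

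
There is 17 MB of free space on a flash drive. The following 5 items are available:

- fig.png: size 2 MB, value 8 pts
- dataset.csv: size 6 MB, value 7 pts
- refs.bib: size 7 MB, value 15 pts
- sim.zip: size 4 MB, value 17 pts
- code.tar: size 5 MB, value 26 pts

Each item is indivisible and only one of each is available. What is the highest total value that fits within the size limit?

Check high-value combinations within 17 MB:
- refs.bib+sim.zip+code.tar: size 7+4+5=16, value 15+17+26=58
- fig.png+dataset.csv+sim.zip+code.tar: size 2+6+4+5=17, value 8+7+17+26=58
- fig.png+sim.zip+code.tar: size 2+4+5=11, value 8+17+26=51
- dataset.csv+sim.zip+code.tar: size 6+4+5=15, value 7+17+26=50
- fig.png+refs.bib+code.tar: size 2+7+5=14, value 8+15+26=49
Best: 58 pts.

58 pts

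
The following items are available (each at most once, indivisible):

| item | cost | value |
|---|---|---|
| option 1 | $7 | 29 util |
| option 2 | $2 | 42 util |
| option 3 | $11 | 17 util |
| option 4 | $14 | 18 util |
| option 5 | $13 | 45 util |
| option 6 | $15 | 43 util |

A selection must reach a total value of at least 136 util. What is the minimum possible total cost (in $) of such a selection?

37

Subsets with value ≥ 136, sorted by total cost:
- option 1+option 2+option 5+option 6: cost 37, value 159
- option 2+option 3+option 5+option 6: cost 41, value 147
- option 2+option 4+option 5+option 6: cost 44, value 148
Minimum cost: 37 $.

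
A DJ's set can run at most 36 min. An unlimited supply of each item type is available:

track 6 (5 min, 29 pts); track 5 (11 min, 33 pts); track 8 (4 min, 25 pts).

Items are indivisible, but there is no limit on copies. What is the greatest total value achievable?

225 pts

Best value-per-unit is track 8 at 25/4, and filling with it alone uses duration 9×4=36. No mix of the others beats 9×25 = 225.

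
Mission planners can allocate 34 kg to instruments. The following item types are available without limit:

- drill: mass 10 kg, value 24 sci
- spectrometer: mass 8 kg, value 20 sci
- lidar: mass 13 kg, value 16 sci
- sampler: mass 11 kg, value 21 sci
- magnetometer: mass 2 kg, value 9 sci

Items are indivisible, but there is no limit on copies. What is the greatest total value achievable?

153 sci

Best value-per-unit is magnetometer at 9/2, and filling with it alone uses mass 17×2=34. No mix of the others beats 17×9 = 153.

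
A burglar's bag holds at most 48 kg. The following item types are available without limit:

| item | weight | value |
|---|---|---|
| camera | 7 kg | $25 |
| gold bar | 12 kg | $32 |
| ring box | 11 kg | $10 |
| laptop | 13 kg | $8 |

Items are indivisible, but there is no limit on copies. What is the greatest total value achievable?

Best value-per-unit is camera at 25/7; filling with it alone gives 6×25 = 150.
Optimal mix: 5×camera + 1×gold bar → weight 47, value 157.

$157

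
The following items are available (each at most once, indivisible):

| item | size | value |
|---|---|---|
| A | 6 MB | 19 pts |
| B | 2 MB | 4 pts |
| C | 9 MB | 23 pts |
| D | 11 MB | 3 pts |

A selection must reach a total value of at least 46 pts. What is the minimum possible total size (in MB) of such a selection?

17

Subsets with value ≥ 46, sorted by total size:
- A+B+C: size 17, value 46
- A+B+C+D: size 28, value 49
Minimum size: 17 MB.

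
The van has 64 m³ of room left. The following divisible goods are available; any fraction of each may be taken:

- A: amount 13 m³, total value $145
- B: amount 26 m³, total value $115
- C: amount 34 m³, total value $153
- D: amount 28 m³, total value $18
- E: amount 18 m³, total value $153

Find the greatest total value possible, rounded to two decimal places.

446.50

Take in order of value per unit:
- A (145/13 per unit): all 13 → value 145, running total 145.00
- E (153/18 per unit): all 18 → value 153, running total 298.00
- C (153/34 per unit): 33 of 34 → value 33×153/34 = 148.5000, running total 446.50
Total 446.50.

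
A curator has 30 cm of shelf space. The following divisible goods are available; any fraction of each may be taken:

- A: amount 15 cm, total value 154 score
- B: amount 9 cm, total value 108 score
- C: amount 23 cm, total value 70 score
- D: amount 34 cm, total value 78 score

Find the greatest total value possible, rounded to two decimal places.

280.26

Take in order of value per unit:
- B (108/9 per unit): all 9 → value 108, running total 108.00
- A (154/15 per unit): all 15 → value 154, running total 262.00
- C (70/23 per unit): 6 of 23 → value 6×70/23 = 18.2609, running total 280.26
Total 280.26.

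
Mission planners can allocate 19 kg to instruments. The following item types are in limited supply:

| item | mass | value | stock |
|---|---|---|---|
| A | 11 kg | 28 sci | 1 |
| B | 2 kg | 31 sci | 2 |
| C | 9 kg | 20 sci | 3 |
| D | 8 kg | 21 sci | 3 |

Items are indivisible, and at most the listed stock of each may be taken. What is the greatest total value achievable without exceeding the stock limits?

90 sci

Top feasible selections:
- 1×A + 2×B: mass 15, value 90
- 2×B + 1×D: mass 12, value 83
- 2×B + 1×C: mass 13, value 82
- 1×B + 2×D: mass 18, value 73
Best: 90 sci.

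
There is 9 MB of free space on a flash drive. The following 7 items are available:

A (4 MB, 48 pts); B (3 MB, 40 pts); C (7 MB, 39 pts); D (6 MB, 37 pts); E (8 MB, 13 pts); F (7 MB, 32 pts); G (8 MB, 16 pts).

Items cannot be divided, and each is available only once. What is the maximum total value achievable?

This is a 0/1 knapsack; check combinations near the capacity.
- A+B: size 4+3=7, value 48+40=88
- B+D: size 3+6=9, value 40+37=77
- A: size 4, value 48
- B: size 3, value 40
- C: size 7, value 39
Best: 88 pts.

88 pts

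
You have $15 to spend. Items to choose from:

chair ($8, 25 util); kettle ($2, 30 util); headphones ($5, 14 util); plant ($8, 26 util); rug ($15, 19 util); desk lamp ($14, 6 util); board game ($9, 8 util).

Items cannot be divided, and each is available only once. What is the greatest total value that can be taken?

70 util

Check high-value combinations within $15:
- kettle+headphones+plant: cost 2+5+8=15, value 30+14+26=70
- chair+kettle+headphones: cost 8+2+5=15, value 25+30+14=69
- kettle+plant: cost 2+8=10, value 30+26=56
- chair+kettle: cost 8+2=10, value 25+30=55
Best: 70 util.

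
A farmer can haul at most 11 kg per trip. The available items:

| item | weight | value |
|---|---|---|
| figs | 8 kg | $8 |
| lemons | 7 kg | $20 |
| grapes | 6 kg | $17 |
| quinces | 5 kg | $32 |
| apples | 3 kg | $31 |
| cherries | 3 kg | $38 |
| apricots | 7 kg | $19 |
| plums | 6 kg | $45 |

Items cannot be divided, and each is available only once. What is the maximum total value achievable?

This is a 0/1 knapsack; check combinations near the capacity.
- quinces+apples+cherries: weight 5+3+3=11, value 32+31+38=101
- cherries+plums: weight 3+6=9, value 38+45=83
- quinces+plums: weight 5+6=11, value 32+45=77
- apples+plums: weight 3+6=9, value 31+45=76
- quinces+cherries: weight 5+3=8, value 32+38=70
Best: $101.

$101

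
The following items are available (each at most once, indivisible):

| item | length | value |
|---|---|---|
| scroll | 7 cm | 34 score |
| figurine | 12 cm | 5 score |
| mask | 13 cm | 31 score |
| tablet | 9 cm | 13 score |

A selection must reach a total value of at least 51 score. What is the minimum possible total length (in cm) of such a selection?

Subsets with value ≥ 51, sorted by total length:
- scroll+mask: length 20, value 65
- scroll+figurine+tablet: length 28, value 52
- scroll+mask+tablet: length 29, value 78
- scroll+figurine+mask: length 32, value 70
Minimum length: 20 cm.

20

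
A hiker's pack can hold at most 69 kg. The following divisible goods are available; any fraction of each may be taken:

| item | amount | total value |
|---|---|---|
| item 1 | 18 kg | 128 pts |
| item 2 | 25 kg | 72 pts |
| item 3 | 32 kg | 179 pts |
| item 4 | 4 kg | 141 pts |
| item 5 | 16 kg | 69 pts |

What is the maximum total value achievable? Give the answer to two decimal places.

Take in order of value per unit:
- item 4 (141/4 per unit): all 4 → value 141, running total 141.00
- item 1 (128/18 per unit): all 18 → value 128, running total 269.00
- item 3 (179/32 per unit): all 32 → value 179, running total 448.00
- item 5 (69/16 per unit): 15 of 16 → value 15×69/16 = 64.6875, running total 512.69
Total 512.69.

512.69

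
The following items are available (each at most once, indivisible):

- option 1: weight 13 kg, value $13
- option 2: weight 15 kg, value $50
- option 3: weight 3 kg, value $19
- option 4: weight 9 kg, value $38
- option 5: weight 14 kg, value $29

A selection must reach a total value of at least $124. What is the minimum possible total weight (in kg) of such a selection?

41

Subsets with value ≥ 124, sorted by total weight:
- option 2+option 3+option 4+option 5: weight 41, value 136
- option 1+option 2+option 4+option 5: weight 51, value 130
Minimum weight: 41 kg.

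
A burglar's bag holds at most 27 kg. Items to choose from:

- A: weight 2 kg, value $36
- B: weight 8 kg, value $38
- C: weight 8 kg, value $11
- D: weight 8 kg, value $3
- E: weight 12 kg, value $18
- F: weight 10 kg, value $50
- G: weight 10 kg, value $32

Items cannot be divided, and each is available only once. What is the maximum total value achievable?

$124

Check high-value combinations within 27 kg:
- A+B+F: weight 2+8+10=20, value 36+38+50=124
- A+F+G: weight 2+10+10=22, value 36+50+32=118
- A+B+G: weight 2+8+10=20, value 36+38+32=106
- A+E+F: weight 2+12+10=24, value 36+18+50=104
- B+C+F: weight 8+8+10=26, value 38+11+50=99
Best: $124.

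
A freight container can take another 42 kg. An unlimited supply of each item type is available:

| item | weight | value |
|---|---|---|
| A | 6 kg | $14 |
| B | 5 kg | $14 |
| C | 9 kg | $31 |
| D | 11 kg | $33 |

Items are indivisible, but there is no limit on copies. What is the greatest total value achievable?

$138

Best value-per-unit is C at 31/9; filling with it alone gives 4×31 = 124.
Optimal mix: 1×A + 4×C → weight 42, value 138.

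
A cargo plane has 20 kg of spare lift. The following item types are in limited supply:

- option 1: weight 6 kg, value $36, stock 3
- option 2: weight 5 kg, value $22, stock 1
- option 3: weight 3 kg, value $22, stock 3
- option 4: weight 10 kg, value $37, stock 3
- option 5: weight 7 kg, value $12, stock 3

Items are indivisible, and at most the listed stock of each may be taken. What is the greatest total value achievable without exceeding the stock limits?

$124

Best selections within weight 20 and stock limits:
- 1×option 1 + 1×option 2 + 3×option 3: weight 20, value 124
- 2×option 1 + 2×option 3: weight 18, value 116
- 2×option 1 + 1×option 2 + 1×option 3: weight 20, value 116
- 3×option 1: weight 18, value 108
Best: $124.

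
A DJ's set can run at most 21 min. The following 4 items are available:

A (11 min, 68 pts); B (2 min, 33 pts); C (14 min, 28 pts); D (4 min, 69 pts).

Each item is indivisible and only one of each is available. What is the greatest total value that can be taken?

170 pts

This is a 0/1 knapsack; check combinations near the capacity.
- A+B+D: duration 11+2+4=17, value 68+33+69=170
- A+D: duration 11+4=15, value 68+69=137
- B+C+D: duration 2+14+4=20, value 33+28+69=130
- B+D: duration 2+4=6, value 33+69=102
Best: 170 pts.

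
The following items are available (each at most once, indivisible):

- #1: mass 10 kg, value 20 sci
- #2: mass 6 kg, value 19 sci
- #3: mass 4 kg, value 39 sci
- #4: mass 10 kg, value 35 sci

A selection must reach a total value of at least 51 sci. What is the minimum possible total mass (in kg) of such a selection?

10

Subsets with value ≥ 51, sorted by total mass:
- #2+#3: mass 10, value 58
- #3+#4: mass 14, value 74
Minimum mass: 10 kg.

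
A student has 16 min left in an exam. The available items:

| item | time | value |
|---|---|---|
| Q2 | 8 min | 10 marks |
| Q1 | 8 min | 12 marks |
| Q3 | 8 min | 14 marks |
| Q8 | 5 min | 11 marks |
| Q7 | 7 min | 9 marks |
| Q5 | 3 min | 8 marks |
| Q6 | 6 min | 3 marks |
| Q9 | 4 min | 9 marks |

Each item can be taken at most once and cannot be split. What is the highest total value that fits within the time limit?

Check high-value combinations within 16 min:
- Q3+Q8+Q5: time 8+5+3=16, value 14+11+8=33
- Q3+Q5+Q9: time 8+3+4=15, value 14+8+9=31
- Q1+Q8+Q5: time 8+5+3=16, value 12+11+8=31
- Q1+Q5+Q9: time 8+3+4=15, value 12+8+9=29
- Q2+Q8+Q5: time 8+5+3=16, value 10+11+8=29
Best: 33 marks.

33 marks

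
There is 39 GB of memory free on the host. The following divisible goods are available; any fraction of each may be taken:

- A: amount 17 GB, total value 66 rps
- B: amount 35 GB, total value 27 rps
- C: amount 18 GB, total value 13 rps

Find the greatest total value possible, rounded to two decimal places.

82.97

Take in order of value per unit:
- A (66/17 per unit): all 17 → value 66, running total 66.00
- B (27/35 per unit): 22 of 35 → value 22×27/35 = 16.9714, running total 82.97
Total 82.97.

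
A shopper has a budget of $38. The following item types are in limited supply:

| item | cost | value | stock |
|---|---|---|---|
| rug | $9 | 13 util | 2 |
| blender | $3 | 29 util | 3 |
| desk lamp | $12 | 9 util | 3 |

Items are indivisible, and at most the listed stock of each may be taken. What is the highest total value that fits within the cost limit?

Best selections within cost 38 and stock limits:
- 2×rug + 3×blender: cost 27, value 113
- 1×rug + 3×blender + 1×desk lamp: cost 30, value 109
Best: 113 util.

113 util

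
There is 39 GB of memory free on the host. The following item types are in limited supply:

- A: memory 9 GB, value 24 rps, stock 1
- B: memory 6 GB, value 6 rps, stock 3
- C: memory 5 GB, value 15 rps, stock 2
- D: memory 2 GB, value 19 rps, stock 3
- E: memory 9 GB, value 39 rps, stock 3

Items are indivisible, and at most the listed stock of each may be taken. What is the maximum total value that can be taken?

189 rps

Best selections within memory 39 and stock limits:
- 1×C + 3×D + 3×E: memory 38, value 189
- 1×B + 3×D + 3×E: memory 39, value 180
- 3×D + 3×E: memory 33, value 174
Best: 189 rps.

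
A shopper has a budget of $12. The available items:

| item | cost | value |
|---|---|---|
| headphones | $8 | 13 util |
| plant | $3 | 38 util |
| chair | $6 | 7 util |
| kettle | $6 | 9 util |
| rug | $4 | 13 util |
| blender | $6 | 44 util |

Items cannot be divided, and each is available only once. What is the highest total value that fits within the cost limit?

Check high-value combinations within $12:
- plant+blender: cost 3+6=9, value 38+44=82
- rug+blender: cost 4+6=10, value 13+44=57
- kettle+blender: cost 6+6=12, value 9+44=53
- plant+rug: cost 3+4=7, value 38+13=51
Best: 82 util.

82 util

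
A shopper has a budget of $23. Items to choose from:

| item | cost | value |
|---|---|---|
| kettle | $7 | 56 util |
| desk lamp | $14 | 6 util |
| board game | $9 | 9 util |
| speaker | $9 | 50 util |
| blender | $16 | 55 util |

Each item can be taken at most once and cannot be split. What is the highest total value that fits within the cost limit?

111 util

Check high-value combinations within $23:
- kettle+blender: cost 7+16=23, value 56+55=111
- kettle+speaker: cost 7+9=16, value 56+50=106
- kettle+board game: cost 7+9=16, value 56+9=65
- kettle+desk lamp: cost 7+14=21, value 56+6=62
Best: 111 util.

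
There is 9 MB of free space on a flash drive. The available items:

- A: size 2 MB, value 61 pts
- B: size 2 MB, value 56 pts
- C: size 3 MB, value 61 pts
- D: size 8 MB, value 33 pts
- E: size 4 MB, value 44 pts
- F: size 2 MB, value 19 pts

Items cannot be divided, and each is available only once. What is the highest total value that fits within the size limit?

Check high-value combinations within 9 MB:
- A+B+C+F: size 2+2+3+2=9, value 61+56+61+19=197
- A+B+C: size 2+2+3=7, value 61+56+61=178
- A+C+E: size 2+3+4=9, value 61+61+44=166
- A+B+E: size 2+2+4=8, value 61+56+44=161
- B+C+E: size 2+3+4=9, value 56+61+44=161
Best: 197 pts.

197 pts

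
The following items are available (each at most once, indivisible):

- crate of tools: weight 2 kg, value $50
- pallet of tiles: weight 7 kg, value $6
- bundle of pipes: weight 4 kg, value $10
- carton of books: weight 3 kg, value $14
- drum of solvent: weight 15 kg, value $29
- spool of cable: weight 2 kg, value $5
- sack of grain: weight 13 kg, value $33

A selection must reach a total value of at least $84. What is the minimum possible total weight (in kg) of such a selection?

17

Subsets with value ≥ 84, sorted by total weight:
- crate of tools+spool of cable+sack of grain: weight 17, value 88
- crate of tools+carton of books+sack of grain: weight 18, value 97
- crate of tools+pallet of tiles+bundle of pipes+carton of books+spool of cable: weight 18, value 85
- crate of tools+bundle of pipes+sack of grain: weight 19, value 93
Minimum weight: 17 kg.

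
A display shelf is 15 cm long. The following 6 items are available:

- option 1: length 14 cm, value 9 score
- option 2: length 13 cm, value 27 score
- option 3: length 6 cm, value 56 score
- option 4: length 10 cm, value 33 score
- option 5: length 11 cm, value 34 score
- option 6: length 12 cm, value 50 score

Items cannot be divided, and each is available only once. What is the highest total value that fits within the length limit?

56 score

Check high-value combinations within 15 cm:
- option 3: length 6, value 56
- option 6: length 12, value 50
- option 5: length 11, value 34
- option 4: length 10, value 33
- option 2: length 13, value 27
Best: 56 score.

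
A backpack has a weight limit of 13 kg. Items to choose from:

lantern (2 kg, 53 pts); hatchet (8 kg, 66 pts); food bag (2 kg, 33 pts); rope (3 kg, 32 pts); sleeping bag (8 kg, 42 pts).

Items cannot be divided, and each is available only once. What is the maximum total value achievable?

152 pts

Check high-value combinations within 13 kg:
- lantern+hatchet+food bag: weight 2+8+2=12, value 53+66+33=152
- lantern+hatchet+rope: weight 2+8+3=13, value 53+66+32=151
- hatchet+food bag+rope: weight 8+2+3=13, value 66+33+32=131
Best: 152 pts.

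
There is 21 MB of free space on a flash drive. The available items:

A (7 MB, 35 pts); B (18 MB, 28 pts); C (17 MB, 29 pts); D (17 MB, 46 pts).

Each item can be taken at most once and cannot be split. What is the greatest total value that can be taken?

46 pts

Check high-value combinations within 21 MB:
- D: size 17, value 46
- A: size 7, value 35
- C: size 17, value 29
- B: size 18, value 28
Best: 46 pts.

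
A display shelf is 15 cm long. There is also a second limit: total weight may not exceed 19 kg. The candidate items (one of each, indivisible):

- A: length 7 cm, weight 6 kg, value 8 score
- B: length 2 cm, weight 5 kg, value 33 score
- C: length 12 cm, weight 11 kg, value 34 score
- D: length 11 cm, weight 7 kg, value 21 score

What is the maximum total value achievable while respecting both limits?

Feasible sets respecting both limits:
- B+C: length 14, weight 16, value 67
- B+D: length 13, weight 12, value 54
- A+B: length 9, weight 11, value 41
Best: 67 score.

67 score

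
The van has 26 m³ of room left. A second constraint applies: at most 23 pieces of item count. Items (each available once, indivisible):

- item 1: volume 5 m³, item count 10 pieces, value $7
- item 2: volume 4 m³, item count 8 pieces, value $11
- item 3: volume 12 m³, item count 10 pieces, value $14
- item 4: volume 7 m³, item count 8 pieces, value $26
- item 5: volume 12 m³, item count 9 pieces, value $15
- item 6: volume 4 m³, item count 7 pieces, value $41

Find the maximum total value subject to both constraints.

Feasible sets respecting both limits:
- item 2+item 4+item 6: volume 15, item count 23, value 78
- item 4+item 6: volume 11, item count 15, value 67
- item 5+item 6: volume 16, item count 16, value 56
- item 3+item 6: volume 16, item count 17, value 55
Best: $78.

$78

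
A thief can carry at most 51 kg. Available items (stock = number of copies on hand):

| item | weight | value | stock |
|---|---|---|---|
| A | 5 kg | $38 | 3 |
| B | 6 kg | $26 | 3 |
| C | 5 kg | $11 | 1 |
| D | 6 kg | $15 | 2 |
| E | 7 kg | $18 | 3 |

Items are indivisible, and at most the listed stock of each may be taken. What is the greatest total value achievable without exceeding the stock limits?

Best selections within weight 51 and stock limits:
- 3×A + 3×B + 1×C + 1×D + 1×E: weight 51, value 236
- 3×A + 3×B + 1×C + 2×D: weight 50, value 233
- 3×A + 3×B + 2×E: weight 47, value 228
- 3×A + 3×B + 1×D + 1×E: weight 46, value 225
Best: $236.

$236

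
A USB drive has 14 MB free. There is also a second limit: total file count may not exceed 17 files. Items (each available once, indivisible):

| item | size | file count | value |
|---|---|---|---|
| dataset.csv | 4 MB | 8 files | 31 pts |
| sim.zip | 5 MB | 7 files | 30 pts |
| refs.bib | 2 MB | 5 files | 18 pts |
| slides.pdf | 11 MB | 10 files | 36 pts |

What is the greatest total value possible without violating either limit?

Feasible sets respecting both limits:
- dataset.csv+sim.zip: size 9, file count 15, value 61
- refs.bib+slides.pdf: size 13, file count 15, value 54
- dataset.csv+refs.bib: size 6, file count 13, value 49
Best: 61 pts.

61 pts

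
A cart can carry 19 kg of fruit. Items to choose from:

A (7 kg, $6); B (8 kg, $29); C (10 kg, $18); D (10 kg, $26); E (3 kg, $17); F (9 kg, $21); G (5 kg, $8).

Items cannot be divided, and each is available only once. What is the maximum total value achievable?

Check high-value combinations within 19 kg:
- B+D: weight 8+10=18, value 29+26=55
- B+E+G: weight 8+3+5=16, value 29+17+8=54
- A+B+E: weight 7+8+3=18, value 6+29+17=52
Best: $55.

$55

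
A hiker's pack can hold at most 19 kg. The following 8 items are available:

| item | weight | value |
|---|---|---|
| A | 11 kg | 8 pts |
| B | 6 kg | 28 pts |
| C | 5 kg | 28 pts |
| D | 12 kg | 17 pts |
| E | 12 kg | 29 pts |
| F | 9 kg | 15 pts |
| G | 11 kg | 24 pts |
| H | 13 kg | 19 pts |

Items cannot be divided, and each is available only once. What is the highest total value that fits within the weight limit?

57 pts

Check high-value combinations within 19 kg:
- C+E: weight 5+12=17, value 28+29=57
- B+E: weight 6+12=18, value 28+29=57
- B+C: weight 6+5=11, value 28+28=56
- C+G: weight 5+11=16, value 28+24=52
Best: 57 pts.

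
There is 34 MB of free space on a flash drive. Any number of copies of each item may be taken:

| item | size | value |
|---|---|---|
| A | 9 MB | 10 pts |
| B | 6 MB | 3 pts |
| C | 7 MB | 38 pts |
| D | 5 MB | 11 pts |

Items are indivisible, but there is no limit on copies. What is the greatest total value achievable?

163 pts

Best value-per-unit is C at 38/7; filling with it alone gives 4×38 = 152.
Optimal mix: 4×C + 1×D → size 33, value 163.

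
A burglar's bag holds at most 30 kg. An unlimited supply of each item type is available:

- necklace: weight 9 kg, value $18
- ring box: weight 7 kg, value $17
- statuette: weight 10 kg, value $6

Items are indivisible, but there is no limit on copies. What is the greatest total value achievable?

Best value-per-unit is ring box at 17/7; filling with it alone gives 4×17 = 68.
Optimal mix: 1×necklace + 3×ring box → weight 30, value 69.

$69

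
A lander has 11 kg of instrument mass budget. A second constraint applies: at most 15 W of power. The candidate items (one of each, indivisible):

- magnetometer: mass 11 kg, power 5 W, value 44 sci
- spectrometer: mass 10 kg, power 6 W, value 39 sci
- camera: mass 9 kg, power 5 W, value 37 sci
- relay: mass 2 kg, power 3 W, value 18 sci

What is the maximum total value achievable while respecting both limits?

Feasible sets respecting both limits:
- camera+relay: mass 11, power 8, value 55
- magnetometer: mass 11, power 5, value 44
- spectrometer: mass 10, power 6, value 39
- camera: mass 9, power 5, value 37
Best: 55 sci.

55 sci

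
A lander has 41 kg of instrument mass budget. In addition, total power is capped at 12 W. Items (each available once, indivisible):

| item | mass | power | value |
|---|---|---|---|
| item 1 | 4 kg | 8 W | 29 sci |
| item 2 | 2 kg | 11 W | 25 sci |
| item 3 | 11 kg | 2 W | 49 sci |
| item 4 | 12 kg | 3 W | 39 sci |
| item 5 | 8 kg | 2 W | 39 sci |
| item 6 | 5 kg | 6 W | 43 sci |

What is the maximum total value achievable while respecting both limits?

131 sci

Feasible sets respecting both limits:
- item 3+item 4+item 6: mass 28, power 11, value 131
- item 3+item 5+item 6: mass 24, power 10, value 131
- item 3+item 4+item 5: mass 31, power 7, value 127
- item 4+item 5+item 6: mass 25, power 11, value 121
Best: 131 sci.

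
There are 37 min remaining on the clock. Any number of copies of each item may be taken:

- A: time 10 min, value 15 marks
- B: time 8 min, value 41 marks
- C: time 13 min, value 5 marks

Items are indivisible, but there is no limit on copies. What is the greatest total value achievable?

Best value-per-unit is B at 41/8, and filling with it alone uses time 4×8=32. No mix of the others beats 4×41 = 164.

164 marks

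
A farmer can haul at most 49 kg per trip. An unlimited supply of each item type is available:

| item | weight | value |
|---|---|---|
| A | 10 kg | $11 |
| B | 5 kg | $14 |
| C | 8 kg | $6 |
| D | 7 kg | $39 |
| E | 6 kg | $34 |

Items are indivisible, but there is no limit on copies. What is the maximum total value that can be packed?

$277

Best value-per-unit is E at 34/6; filling with it alone gives 8×34 = 272.
Optimal mix: 1×D + 7×E → weight 49, value 277.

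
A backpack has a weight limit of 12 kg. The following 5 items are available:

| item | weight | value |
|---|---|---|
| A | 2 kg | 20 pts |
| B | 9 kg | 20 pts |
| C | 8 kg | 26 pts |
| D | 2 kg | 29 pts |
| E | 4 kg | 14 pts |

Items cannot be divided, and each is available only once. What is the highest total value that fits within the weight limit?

75 pts

This is a 0/1 knapsack; check combinations near the capacity.
- A+C+D: weight 2+8+2=12, value 20+26+29=75
- A+D+E: weight 2+2+4=8, value 20+29+14=63
- C+D: weight 8+2=10, value 26+29=55
- A+D: weight 2+2=4, value 20+29=49
- B+D: weight 9+2=11, value 20+29=49
Best: 75 pts.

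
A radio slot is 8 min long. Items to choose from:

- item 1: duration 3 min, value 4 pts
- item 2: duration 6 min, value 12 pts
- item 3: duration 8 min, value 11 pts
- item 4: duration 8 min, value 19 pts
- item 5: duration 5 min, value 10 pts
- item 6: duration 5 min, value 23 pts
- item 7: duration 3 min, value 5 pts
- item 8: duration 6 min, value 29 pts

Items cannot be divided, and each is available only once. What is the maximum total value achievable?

Check high-value combinations within 8 min:
- item 8: duration 6, value 29
- item 6+item 7: duration 5+3=8, value 23+5=28
- item 1+item 6: duration 3+5=8, value 4+23=27
- item 6: duration 5, value 23
- item 4: duration 8, value 19
Best: 29 pts.

29 pts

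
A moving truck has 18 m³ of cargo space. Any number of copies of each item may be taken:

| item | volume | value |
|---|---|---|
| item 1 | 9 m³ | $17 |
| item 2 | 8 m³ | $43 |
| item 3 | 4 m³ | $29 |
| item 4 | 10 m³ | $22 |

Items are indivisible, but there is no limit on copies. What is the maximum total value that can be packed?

Best value-per-unit is item 3 at 29/4, and filling with it alone uses volume 4×4=16. No mix of the others beats 4×29 = 116.

$116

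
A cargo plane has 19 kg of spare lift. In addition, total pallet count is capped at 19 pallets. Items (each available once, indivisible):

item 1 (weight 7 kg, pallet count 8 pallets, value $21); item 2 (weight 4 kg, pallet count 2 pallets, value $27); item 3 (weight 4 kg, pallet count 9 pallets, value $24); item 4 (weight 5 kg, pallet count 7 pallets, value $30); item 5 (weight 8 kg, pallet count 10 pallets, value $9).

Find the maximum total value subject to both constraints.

Feasible sets respecting both limits:
- item 2+item 3+item 4: weight 13, pallet count 18, value 81
- item 1+item 2+item 4: weight 16, pallet count 17, value 78
- item 1+item 2+item 3: weight 15, pallet count 19, value 72
- item 2+item 4+item 5: weight 17, pallet count 19, value 66
Best: $81.

$81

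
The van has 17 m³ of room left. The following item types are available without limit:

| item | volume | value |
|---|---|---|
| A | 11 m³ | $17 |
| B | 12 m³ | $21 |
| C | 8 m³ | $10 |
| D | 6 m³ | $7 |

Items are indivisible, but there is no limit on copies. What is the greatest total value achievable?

$24

Best value-per-unit is B at 21/12; filling with it alone gives 1×21 = 21.
Optimal mix: 1×A + 1×D → volume 17, value 24.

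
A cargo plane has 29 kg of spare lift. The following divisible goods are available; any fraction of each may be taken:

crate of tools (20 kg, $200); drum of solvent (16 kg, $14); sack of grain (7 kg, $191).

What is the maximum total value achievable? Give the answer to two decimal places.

Take in order of value per unit:
- sack of grain (191/7 per unit): all 7 → value 191, running total 191.00
- crate of tools (200/20 per unit): all 20 → value 200, running total 391.00
- drum of solvent (14/16 per unit): 2 of 16 → value 2×14/16 = 1.7500, running total 392.75
Total 392.75.

392.75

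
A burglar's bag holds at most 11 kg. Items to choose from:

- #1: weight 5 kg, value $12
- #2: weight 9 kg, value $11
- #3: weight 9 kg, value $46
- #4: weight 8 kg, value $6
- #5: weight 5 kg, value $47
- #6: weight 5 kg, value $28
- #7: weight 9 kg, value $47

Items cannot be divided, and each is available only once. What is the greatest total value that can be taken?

Check high-value combinations within 11 kg:
- #5+#6: weight 5+5=10, value 47+28=75
- #1+#5: weight 5+5=10, value 12+47=59
- #5: weight 5, value 47
- #7: weight 9, value 47
- #3: weight 9, value 46
Best: $75.

$75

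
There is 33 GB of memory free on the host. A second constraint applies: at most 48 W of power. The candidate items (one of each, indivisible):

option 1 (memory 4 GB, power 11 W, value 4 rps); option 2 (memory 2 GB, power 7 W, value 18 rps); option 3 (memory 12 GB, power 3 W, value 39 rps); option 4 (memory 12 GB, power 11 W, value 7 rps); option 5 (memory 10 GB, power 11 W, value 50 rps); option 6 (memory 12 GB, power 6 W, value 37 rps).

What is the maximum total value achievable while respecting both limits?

Feasible sets respecting both limits:
- option 1+option 2+option 3+option 5: memory 28, power 32, value 111
- option 1+option 2+option 5+option 6: memory 28, power 35, value 109
- option 2+option 3+option 5: memory 24, power 21, value 107
Best: 111 rps.

111 rps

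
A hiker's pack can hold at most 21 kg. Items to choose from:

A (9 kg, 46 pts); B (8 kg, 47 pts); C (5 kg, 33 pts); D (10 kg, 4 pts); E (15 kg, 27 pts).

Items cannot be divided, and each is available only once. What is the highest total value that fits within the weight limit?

93 pts

Check high-value combinations within 21 kg:
- A+B: weight 9+8=17, value 46+47=93
- B+C: weight 8+5=13, value 47+33=80
- A+C: weight 9+5=14, value 46+33=79
- C+E: weight 5+15=20, value 33+27=60
- B+D: weight 8+10=18, value 47+4=51
Best: 93 pts.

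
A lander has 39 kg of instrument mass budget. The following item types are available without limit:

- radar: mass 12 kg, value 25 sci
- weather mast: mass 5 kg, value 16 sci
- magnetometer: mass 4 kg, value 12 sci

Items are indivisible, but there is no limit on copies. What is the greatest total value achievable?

Best value-per-unit is weather mast at 16/5; filling with it alone gives 7×16 = 112.
Optimal mix: 7×weather mast + 1×magnetometer → mass 39, value 124.

124 sci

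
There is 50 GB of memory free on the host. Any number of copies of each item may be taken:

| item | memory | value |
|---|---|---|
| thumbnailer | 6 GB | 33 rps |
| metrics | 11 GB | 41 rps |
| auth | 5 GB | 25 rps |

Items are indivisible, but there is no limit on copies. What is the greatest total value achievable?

265 rps

Best value-per-unit is thumbnailer at 33/6; filling with it alone gives 8×33 = 264.
Optimal mix: 5×thumbnailer + 4×auth → memory 50, value 265.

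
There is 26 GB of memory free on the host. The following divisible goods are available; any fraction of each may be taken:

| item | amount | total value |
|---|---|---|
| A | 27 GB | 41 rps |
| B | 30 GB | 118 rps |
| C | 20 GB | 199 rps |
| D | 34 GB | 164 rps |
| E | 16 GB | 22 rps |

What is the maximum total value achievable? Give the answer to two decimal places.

227.94

Take in order of value per unit:
- C (199/20 per unit): all 20 → value 199, running total 199.00
- D (164/34 per unit): 6 of 34 → value 6×164/34 = 28.9412, running total 227.94
Total 227.94.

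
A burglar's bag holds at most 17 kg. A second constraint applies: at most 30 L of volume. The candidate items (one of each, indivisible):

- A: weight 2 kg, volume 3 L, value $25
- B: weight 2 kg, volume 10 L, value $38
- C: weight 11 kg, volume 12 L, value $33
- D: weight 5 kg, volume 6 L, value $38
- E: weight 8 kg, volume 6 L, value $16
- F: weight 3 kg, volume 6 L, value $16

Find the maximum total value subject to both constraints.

Feasible sets respecting both limits:
- A+B+D+E: weight 17, volume 25, value 117
- A+B+D+F: weight 12, volume 25, value 117
- A+B+D: weight 9, volume 19, value 101
Best: $117.

$117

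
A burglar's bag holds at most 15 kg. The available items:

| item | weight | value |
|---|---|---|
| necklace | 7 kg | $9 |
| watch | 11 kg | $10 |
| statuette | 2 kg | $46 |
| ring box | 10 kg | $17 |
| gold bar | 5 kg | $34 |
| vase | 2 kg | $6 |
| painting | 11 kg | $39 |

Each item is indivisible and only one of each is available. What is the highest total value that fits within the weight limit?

Check high-value combinations within 15 kg:
- statuette+vase+painting: weight 2+2+11=15, value 46+6+39=91
- necklace+statuette+gold bar: weight 7+2+5=14, value 9+46+34=89
- statuette+gold bar+vase: weight 2+5+2=9, value 46+34+6=86
- statuette+painting: weight 2+11=13, value 46+39=85
Best: $91.

$91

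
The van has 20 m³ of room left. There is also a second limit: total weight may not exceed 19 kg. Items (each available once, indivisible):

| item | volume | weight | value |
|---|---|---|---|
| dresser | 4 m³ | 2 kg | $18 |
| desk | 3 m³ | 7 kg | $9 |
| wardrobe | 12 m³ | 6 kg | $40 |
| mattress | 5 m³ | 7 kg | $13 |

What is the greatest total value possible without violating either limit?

Feasible sets respecting both limits:
- dresser+desk+wardrobe: volume 19, weight 15, value 67
- dresser+wardrobe: volume 16, weight 8, value 58
- wardrobe+mattress: volume 17, weight 13, value 53
- desk+wardrobe: volume 15, weight 13, value 49
Best: $67.

$67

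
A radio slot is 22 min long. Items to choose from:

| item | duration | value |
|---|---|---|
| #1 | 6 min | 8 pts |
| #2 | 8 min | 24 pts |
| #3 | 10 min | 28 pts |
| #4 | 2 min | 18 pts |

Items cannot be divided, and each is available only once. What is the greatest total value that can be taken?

Check high-value combinations within 22 min:
- #2+#3+#4: duration 8+10+2=20, value 24+28+18=70
- #1+#3+#4: duration 6+10+2=18, value 8+28+18=54
- #2+#3: duration 8+10=18, value 24+28=52
Best: 70 pts.

70 pts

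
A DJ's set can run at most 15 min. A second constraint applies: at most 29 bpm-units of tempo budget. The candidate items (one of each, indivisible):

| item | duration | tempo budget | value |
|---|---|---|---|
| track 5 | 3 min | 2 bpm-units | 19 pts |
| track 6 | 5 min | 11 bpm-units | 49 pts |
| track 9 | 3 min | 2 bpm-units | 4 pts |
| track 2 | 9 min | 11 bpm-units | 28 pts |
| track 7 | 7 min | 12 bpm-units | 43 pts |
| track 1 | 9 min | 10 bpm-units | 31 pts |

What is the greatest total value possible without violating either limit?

Feasible sets respecting both limits:
- track 5+track 6+track 7: duration 15, tempo budget 25, value 111
- track 6+track 9+track 7: duration 15, tempo budget 25, value 96
- track 6+track 7: duration 12, tempo budget 23, value 92
- track 6+track 1: duration 14, tempo budget 21, value 80
Best: 111 pts.

111 pts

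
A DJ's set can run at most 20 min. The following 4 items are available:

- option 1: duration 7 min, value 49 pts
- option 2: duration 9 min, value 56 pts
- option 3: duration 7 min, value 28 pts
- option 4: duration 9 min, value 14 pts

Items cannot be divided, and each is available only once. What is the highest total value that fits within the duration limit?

Check high-value combinations within 20 min:
- option 1+option 2: duration 7+9=16, value 49+56=105
- option 2+option 3: duration 9+7=16, value 56+28=84
- option 1+option 3: duration 7+7=14, value 49+28=77
- option 2+option 4: duration 9+9=18, value 56+14=70
Best: 105 pts.

105 pts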